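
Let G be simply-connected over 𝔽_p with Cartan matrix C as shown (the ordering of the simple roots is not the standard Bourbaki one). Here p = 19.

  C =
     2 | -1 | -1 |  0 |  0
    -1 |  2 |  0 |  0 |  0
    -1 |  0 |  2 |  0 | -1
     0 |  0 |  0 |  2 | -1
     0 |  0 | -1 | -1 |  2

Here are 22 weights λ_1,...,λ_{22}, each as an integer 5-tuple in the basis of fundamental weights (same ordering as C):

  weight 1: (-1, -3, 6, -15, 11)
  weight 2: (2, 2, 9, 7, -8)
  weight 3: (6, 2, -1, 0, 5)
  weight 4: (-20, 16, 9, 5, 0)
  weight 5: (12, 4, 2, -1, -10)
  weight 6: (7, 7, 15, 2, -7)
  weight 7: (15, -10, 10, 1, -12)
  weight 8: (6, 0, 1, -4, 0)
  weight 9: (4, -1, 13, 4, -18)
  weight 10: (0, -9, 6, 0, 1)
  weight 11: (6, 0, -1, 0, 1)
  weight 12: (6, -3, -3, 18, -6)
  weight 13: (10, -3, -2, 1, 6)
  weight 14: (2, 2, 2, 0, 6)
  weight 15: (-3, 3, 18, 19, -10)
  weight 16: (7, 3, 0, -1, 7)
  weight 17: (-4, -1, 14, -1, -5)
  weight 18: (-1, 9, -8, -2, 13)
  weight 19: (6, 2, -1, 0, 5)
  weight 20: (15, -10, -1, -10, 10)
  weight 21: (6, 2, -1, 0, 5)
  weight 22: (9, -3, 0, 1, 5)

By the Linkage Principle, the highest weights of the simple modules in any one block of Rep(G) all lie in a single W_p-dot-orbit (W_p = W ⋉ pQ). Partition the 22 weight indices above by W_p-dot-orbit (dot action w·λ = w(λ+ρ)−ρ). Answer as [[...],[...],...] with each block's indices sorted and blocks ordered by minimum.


C ↔ A_5 under row/col permutation; |W(A_5)| = 720.

W_19-reps of the 22 weights in Ā_19 (same 5-coord order as C):

  [1] (2, 0, 3, 12, 2);  [2] (3, 3, 3, 1, 7);  [3] (7, 3, 0, 1, 6);  [4] (8, 2, 1, 2, 6);  [5] (7, 3, 0, 1, 6);  [6] (3, 3, 3, 1, 7);  [7] (7, 1, 0, 1, 2);  [8] (7, 1, 0, 1, 2);  [9] (2, 0, 3, 12, 2);  [10] (7, 1, 0, 1, 2);  [11] (7, 1, 0, 1, 2);  [12] (2, 0, 3, 12, 2);  [13] (8, 2, 1, 2, 6);  [14] (3, 3, 3, 1, 7);  [15] (8, 2, 1, 2, 6);  [16] (8, 2, 1, 2, 6);  [17] (0, 3, 8, 4, 0);  [18] (7, 3, 0, 1, 6);  [19] (7, 3, 0, 1, 6);  [20] (7, 1, 0, 1, 2);  [21] (7, 3, 0, 1, 6);  [22] (8, 2, 1, 2, 6)

Partition of {1..22} into 6 W_19-dot-orbits:

[[1, 9, 12], [2, 6, 14], [3, 5, 18, 19, 21], [4, 13, 15, 16, 22], [7, 8, 10, 11, 20], [17]]


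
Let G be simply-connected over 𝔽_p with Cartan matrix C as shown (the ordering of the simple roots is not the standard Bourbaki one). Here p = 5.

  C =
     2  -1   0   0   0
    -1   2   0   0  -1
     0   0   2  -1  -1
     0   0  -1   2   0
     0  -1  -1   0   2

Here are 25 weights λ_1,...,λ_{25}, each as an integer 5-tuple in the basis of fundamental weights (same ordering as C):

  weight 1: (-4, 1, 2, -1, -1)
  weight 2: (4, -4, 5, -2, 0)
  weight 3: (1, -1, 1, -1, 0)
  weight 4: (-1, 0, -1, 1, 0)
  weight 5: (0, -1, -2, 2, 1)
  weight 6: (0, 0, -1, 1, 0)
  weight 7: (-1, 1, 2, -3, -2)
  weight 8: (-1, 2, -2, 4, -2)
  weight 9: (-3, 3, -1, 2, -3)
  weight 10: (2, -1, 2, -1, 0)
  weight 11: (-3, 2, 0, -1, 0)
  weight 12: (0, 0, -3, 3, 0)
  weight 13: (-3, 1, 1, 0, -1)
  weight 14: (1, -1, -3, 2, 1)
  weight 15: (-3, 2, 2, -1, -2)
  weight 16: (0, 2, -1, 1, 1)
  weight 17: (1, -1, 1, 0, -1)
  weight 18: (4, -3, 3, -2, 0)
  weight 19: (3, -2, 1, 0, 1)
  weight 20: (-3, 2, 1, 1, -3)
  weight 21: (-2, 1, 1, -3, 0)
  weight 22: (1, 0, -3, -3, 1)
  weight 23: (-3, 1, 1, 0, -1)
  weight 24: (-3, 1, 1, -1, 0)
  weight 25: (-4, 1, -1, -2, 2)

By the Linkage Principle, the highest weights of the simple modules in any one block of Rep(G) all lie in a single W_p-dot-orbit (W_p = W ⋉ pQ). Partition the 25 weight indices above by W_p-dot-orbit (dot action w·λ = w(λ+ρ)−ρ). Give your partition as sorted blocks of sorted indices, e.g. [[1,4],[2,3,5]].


Type A_5, rank 5, |W|=720; reorder rows/cols to standard.

Folding the 25 weights λ_j+ρ into Ā_5 (reps in the given 5-coord order):

    [1] (2, 0, 2, 0, 1)
    [2] (0, 1, 0, 2, 1)
    [3] (2, 0, 2, 0, 1)
    [4] (0, 1, 0, 2, 1)
    [5] (1, 0, 1, 2, 1)
    [6] (1, 1, 0, 2, 1)
    [7] (0, 1, 0, 2, 1)
    [8] (1, 0, 1, 2, 1)
    [9] (2, 0, 2, 1, 0)
    [10] (1, 0, 1, 2, 1)
    [11] (2, 1, 1, 0, 1)
    [12] (1, 0, 1, 2, 1)
    [13] (2, 0, 2, 1, 0)
    [14] (2, 0, 2, 1, 0)
    [15] (2, 0, 2, 0, 1)
    [16] (2, 1, 1, 0, 1)
    [17] (2, 0, 2, 1, 0)
    [18] (0, 1, 0, 2, 1)
    [19] (0, 1, 0, 2, 1)
    [20] (1, 1, 0, 2, 1)
    [21] (1, 1, 0, 2, 1)
    [22] (1, 1, 0, 2, 1)
    [23] (2, 0, 2, 1, 0)
    [24] (2, 0, 2, 0, 1)
    [25] (2, 1, 1, 0, 1)

Linkage partition of the 25 weights (6 classes, p=5):

[[1, 3, 15, 24], [2, 4, 7, 18, 19], [5, 8, 10, 12], [6, 20, 21, 22], [9, 13, 14, 17, 23], [11, 16, 25]]


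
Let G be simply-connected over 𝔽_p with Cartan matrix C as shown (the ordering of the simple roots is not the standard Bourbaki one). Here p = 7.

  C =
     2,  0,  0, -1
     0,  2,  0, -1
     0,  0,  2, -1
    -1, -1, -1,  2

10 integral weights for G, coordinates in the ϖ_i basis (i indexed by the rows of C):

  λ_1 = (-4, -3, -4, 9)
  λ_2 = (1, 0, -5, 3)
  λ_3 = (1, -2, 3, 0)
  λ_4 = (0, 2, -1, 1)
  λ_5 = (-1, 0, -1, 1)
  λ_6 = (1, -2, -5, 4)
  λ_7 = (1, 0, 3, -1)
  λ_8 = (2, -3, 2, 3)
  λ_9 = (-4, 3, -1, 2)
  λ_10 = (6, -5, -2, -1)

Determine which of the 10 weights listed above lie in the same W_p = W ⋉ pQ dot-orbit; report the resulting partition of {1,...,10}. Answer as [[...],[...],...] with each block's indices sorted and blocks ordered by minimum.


Type D_4, rank 4, |W|=192; reorder rows/cols to standard.

Folding the 10 weights λ_j+ρ into Ā_7 (reps in the given 4-coord order):

  λ_1 → (0, 1, 0, 2)
  λ_2 → (2, 1, 4, 0)
  λ_3 → (2, 1, 4, 0)
  λ_4 → (1, 3, 0, 1)
  λ_5 → (0, 1, 0, 2)
  λ_6 → (2, 1, 4, 0)
  λ_7 → (2, 1, 4, 0)
  λ_8 → (0, 1, 0, 2)
  λ_9 → (3, 4, 0, 0)
  λ_10 → (2, 1, 4, 0)

Partition of {1..10} into 4 W_7-dot-orbits:

[[1, 5, 8], [2, 3, 6, 7, 10], [4], [9]]


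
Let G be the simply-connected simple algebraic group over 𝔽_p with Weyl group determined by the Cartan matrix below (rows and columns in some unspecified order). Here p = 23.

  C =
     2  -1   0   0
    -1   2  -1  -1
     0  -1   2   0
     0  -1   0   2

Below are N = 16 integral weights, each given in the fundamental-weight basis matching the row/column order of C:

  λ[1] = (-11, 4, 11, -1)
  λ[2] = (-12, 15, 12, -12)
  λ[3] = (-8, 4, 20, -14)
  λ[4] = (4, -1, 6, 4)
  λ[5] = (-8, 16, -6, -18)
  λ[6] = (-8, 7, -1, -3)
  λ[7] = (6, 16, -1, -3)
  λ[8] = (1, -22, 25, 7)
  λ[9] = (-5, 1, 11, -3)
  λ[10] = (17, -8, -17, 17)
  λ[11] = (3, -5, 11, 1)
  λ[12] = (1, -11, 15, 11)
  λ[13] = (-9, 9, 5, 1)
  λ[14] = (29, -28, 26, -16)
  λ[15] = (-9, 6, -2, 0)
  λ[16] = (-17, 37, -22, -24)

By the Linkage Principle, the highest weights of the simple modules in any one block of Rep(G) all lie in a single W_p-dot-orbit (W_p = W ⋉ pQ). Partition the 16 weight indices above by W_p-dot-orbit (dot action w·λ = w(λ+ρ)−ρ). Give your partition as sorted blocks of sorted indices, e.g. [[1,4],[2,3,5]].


Root system D_4: the 4×4 matrix C matches after relabeling.

Alcove-folded reps (p=23, 16 weights, presented ϖ-order):

  λ_1+ρ ↦ (5, 0, 7, 5)
  λ_2+ρ ↦ (5, 0, 7, 5)
  λ_3+ρ ↦ (8, 2, 6, 2)
  λ_4+ρ ↦ (5, 0, 7, 5)
  λ_5+ρ ↦ (5, 0, 7, 5)
  λ_6+ρ ↦ (6, 0, 1, 1)
  λ_7+ρ ↦ (6, 0, 1, 1)
  λ_8+ρ ↦ (8, 2, 6, 2)
  λ_9+ρ ↦ (0, 2, 8, 2)
  λ_10+ρ ↦ (5, 0, 7, 5)
  λ_11+ρ ↦ (0, 2, 8, 2)
  λ_12+ρ ↦ (8, 2, 6, 2)
  λ_13+ρ ↦ (8, 2, 6, 2)
  λ_14+ρ ↦ (3, 4, 0, 4)
  λ_15+ρ ↦ (6, 0, 1, 1)
  λ_16+ρ ↦ (6, 0, 1, 1)

The 16 indices split into 5 linkage classes (same alcove rep ⇔ same W_23-dot-orbit):

[[1, 2, 4, 5, 10], [3, 8, 12, 13], [6, 7, 15, 16], [9, 11], [14]]


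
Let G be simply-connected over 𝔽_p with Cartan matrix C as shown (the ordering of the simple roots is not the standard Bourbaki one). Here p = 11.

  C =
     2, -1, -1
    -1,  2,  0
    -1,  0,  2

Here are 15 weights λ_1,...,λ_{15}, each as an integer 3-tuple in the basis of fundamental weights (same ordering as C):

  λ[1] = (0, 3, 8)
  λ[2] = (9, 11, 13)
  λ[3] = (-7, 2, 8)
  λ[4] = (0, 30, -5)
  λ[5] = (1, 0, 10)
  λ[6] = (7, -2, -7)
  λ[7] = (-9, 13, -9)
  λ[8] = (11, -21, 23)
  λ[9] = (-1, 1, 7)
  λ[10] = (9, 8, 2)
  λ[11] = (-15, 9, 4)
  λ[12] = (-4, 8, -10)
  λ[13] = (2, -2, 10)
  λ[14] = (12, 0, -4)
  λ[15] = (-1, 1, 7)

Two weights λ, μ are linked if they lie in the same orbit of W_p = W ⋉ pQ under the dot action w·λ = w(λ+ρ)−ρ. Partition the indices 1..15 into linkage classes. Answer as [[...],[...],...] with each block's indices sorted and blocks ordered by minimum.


Type A_3, rank 3, |W|=24; reorder rows/cols to standard.

Alcove-folded reps (p=11, 15 weights, presented ϖ-order):

  1: (1, 1, 6) · 2: (8, 2, 0) · 3: (3, 3, 3) · 4: (1, 1, 6) · 5: (0, 2, 8) · 6: (1, 1, 6) · 7: (3, 3, 3) · 8: (6, 2, 2) · 9: (0, 2, 8) · 10: (0, 2, 8) · 11: (1, 1, 6) · 12: (6, 2, 2) · 13: (0, 2, 8) · 14: (8, 2, 0) · 15: (0, 2, 8)

Partition of {1..15} into 5 W_11-dot-orbits:

[[1, 4, 6, 11], [2, 14], [3, 7], [5, 9, 10, 13, 15], [8, 12]]


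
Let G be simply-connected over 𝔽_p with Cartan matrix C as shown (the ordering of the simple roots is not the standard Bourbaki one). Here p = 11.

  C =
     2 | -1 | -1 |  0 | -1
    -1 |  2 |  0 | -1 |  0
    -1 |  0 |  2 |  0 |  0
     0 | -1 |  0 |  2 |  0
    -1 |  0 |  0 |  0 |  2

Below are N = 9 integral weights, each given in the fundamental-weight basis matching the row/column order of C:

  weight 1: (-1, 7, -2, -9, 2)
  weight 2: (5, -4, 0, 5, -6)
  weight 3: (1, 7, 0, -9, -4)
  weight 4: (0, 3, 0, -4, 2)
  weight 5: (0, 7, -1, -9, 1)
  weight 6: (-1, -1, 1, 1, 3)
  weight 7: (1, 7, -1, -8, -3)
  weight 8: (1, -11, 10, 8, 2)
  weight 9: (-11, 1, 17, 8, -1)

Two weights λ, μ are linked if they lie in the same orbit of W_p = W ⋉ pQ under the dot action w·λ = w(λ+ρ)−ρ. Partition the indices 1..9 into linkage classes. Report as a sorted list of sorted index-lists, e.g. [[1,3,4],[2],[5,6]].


Cartan matrix: type D_5 (|W|=1920); un-permuting the 5 rows.

λ_j+ρ reflected into Ā_11 (⟨·,θ^∨⟩≤11); 5-tuples as given:

  λ_1+ρ ↦ (0, 1, 0, 7, 2)
  λ_2+ρ ↦ (1, 1, 1, 3, 3)
  λ_3+ρ ↦ (0, 1, 0, 7, 2)
  λ_4+ρ ↦ (1, 1, 1, 3, 3)
  λ_5+ρ ↦ (0, 1, 0, 7, 2)
  λ_6+ρ ↦ (0, 0, 2, 2, 4)
  λ_7+ρ ↦ (0, 1, 0, 7, 2)
  λ_8+ρ ↦ (1, 1, 1, 3, 3)
  λ_9+ρ ↦ (0, 1, 0, 7, 2)

The 9 indices split into 3 linkage classes (same alcove rep ⇔ same W_11-dot-orbit):

[[1, 3, 5, 7, 9], [2, 4, 8], [6]]


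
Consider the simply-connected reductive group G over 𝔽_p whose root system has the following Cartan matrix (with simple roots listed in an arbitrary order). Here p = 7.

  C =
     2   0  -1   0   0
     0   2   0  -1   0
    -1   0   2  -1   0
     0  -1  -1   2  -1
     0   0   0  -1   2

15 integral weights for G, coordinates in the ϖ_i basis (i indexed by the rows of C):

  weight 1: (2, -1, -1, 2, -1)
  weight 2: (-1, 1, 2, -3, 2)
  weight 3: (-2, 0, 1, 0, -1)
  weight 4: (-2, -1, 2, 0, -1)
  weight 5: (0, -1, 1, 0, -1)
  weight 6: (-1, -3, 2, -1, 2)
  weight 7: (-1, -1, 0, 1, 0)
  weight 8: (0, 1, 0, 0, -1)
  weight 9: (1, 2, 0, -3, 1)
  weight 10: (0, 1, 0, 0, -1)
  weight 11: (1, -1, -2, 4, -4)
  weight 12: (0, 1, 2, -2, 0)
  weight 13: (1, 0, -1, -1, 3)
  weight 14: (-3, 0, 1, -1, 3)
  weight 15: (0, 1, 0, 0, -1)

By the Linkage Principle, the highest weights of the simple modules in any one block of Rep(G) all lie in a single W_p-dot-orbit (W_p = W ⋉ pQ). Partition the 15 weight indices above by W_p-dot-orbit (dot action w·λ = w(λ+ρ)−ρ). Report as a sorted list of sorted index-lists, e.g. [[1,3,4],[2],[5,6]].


Type D_5, rank 5, |W|=1920; reorder rows/cols to standard.

Alcove-folded reps (p=7, 15 weights, presented ϖ-order):

  λ_1+ρ ↦ (1, 0, 2, 1, 0);  λ_2+ρ ↦ (0, 0, 1, 2, 1);  λ_3+ρ ↦ (1, 1, 1, 1, 0);  λ_4+ρ ↦ (1, 0, 2, 1, 0);  λ_5+ρ ↦ (1, 0, 2, 1, 0);  λ_6+ρ ↦ (0, 0, 1, 2, 1);  λ_7+ρ ↦ (0, 0, 1, 2, 1);  λ_8+ρ ↦ (1, 2, 1, 1, 0);  λ_9+ρ ↦ (1, 1, 1, 1, 0);  λ_10+ρ ↦ (1, 2, 1, 1, 0);  λ_11+ρ ↦ (1, 0, 0, 1, 3);  λ_12+ρ ↦ (1, 1, 1, 1, 0);  λ_13+ρ ↦ (2, 1, 0, 0, 4);  λ_14+ρ ↦ (2, 1, 0, 0, 4);  λ_15+ρ ↦ (1, 2, 1, 1, 0)

Grouping the 15 weights by Ā_7-representative: 6 linkage classes.

[[1, 4, 5], [2, 6, 7], [3, 9, 12], [8, 10, 15], [11], [13, 14]]


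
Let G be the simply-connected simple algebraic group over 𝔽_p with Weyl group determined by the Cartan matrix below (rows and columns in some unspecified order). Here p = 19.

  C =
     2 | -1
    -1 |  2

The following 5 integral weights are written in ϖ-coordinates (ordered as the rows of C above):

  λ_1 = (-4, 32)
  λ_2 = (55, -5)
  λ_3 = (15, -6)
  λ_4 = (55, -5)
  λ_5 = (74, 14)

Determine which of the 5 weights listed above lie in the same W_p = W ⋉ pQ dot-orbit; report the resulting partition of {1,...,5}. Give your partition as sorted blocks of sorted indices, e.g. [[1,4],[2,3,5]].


Root system A_2: the 2×2 matrix C matches after relabeling.

λ_j+ρ reflected into Ā_19 (⟨·,θ^∨⟩≤19); 2-tuples as given:

  [1] (11, 5)
  [2] (4, 1)
  [3] (11, 5)
  [4] (4, 1)
  [5] (4, 1)

2 distinct reps among the 5 weights ⇒ 2 W_19-linkage classes:

[[1, 3], [2, 4, 5]]


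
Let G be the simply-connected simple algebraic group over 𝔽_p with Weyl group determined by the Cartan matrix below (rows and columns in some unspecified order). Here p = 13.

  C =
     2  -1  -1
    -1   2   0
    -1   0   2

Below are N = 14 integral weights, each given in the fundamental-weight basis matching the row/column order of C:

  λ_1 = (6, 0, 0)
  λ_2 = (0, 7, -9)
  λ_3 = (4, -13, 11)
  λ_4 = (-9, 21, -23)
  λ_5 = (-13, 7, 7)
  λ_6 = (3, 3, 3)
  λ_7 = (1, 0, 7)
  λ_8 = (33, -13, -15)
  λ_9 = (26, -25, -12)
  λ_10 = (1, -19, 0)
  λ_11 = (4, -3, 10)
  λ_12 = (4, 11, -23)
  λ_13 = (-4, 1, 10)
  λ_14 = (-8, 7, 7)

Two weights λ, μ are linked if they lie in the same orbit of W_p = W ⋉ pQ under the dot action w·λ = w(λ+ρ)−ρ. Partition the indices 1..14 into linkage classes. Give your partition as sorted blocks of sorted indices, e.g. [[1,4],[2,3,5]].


Type A_3, rank 3, |W|=24; reorder rows/cols to standard.

Ā_13 reps of the 14 weights (A_3, coords as presented):

  λ_1 → (7, 1, 1)
  λ_2 → (7, 1, 1)
  λ_3 → (7, 1, 1)
  λ_4 → (4, 4, 4)
  λ_5 → (4, 4, 4)
  λ_6 → (4, 4, 4)
  λ_7 → (2, 1, 8)
  λ_8 → (7, 1, 1)
  λ_9 → (2, 1, 8)
  λ_10 → (2, 1, 8)
  λ_11 → (2, 1, 8)
  λ_12 → (4, 4, 4)
  λ_13 → (2, 1, 8)
  λ_14 → (7, 1, 1)

These 14 weights hit 3 W_13-dot-orbits; sizes (5, 4, 5):

[[1, 2, 3, 8, 14], [4, 5, 6, 12], [7, 9, 10, 11, 13]]


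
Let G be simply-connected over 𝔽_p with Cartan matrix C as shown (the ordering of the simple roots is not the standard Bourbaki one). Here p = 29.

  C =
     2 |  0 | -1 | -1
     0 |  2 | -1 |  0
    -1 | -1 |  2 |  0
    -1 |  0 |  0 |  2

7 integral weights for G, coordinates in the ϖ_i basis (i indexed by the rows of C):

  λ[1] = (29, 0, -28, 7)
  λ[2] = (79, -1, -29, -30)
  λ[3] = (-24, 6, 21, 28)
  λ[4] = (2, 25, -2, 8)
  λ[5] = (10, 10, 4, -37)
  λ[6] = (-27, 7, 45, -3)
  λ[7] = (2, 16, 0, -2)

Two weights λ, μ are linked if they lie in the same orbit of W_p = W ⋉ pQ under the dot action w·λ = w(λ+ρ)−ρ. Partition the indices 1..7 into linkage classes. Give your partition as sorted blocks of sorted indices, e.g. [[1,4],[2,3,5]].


C ↔ A_4 under row/col permutation; |W(A_4)| = 120.

Ā_29 reps of the 7 weights (A_4, coords as presented):

    λ_1 → (2, 17, 1, 1)
    λ_2 → (22, 0, 1, 0)
    λ_3 → (22, 0, 1, 0)
    λ_4 → (2, 17, 1, 1)
    λ_5 → (5, 2, 11, 4)
    λ_6 → (2, 17, 1, 1)
    λ_7 → (2, 17, 1, 1)

Grouping the 7 weights by Ā_29-representative: 3 linkage classes.

[[1, 4, 6, 7], [2, 3], [5]]


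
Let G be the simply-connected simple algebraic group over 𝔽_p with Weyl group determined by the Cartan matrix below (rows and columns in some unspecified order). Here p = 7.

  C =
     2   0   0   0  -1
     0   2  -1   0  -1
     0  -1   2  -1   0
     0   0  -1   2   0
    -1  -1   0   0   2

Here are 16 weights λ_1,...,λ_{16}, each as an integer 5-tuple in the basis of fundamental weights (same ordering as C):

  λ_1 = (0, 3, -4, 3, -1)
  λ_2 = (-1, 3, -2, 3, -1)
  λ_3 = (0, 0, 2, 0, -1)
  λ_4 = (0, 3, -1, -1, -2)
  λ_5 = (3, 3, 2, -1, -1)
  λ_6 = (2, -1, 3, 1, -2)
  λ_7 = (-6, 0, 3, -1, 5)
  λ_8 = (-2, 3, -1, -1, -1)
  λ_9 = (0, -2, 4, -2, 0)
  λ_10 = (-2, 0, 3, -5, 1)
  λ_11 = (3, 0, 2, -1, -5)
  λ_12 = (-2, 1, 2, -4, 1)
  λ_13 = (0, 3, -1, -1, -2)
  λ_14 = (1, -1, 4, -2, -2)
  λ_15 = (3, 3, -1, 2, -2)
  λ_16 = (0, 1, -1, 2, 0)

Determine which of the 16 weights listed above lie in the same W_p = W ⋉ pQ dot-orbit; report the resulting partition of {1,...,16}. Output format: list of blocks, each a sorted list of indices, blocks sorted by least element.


Cartan matrix: type A_5 (|W|=720); un-permuting the 5 rows.

Folding the 16 weights λ_j+ρ into Ā_7 (reps in the given 5-coord order):

  [1] (1, 1, 3, 1, 0)
  [2] (0, 3, 1, 3, 0)
  [3] (1, 1, 3, 1, 0)
  [4] (0, 3, 0, 0, 1)
  [5] (0, 3, 1, 3, 0)
  [6] (1, 1, 3, 1, 0)
  [7] (1, 1, 0, 4, 1)
  [8] (0, 3, 0, 0, 1)
  [9] (1, 1, 3, 1, 0)
  [10] (1, 1, 0, 4, 1)
  [11] (0, 3, 0, 0, 1)
  [12] (1, 2, 0, 3, 1)
  [13] (0, 3, 0, 0, 1)
  [14] (1, 1, 3, 1, 0)
  [15] (0, 3, 0, 0, 1)
  [16] (1, 2, 0, 3, 1)

Partition of {1..16} into 5 W_7-dot-orbits:

[[1, 3, 6, 9, 14], [2, 5], [4, 8, 11, 13, 15], [7, 10], [12, 16]]


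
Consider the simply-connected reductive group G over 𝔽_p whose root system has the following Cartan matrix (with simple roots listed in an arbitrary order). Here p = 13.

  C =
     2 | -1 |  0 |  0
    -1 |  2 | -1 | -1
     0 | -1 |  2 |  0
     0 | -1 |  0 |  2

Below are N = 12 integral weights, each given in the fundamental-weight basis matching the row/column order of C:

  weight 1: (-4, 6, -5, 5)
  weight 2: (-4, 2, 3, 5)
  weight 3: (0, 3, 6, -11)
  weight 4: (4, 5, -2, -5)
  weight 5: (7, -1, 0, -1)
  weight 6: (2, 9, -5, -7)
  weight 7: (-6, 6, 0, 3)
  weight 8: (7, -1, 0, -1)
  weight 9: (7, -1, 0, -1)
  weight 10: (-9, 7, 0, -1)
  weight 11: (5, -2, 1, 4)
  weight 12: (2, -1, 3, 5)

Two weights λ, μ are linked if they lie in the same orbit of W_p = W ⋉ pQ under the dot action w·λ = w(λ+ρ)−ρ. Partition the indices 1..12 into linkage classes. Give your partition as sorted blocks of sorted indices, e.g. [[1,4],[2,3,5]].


Dynkin diagram of C (from the 6 off-diagonal −1 entries): D_4.

W_13-reps of the 12 weights in Ā_13 (same 4-coord order as C):

  λ_1+ρ ↦ (3, 0, 4, 6) · λ_2+ρ ↦ (3, 0, 4, 6) · λ_3+ρ ↦ (5, 1, 1, 4) · λ_4+ρ ↦ (5, 1, 1, 4) · λ_5+ρ ↦ (8, 0, 1, 0) · λ_6+ρ ↦ (3, 0, 4, 6) · λ_7+ρ ↦ (5, 1, 1, 4) · λ_8+ρ ↦ (8, 0, 1, 0) · λ_9+ρ ↦ (8, 0, 1, 0) · λ_10+ρ ↦ (8, 0, 1, 0) · λ_11+ρ ↦ (5, 1, 1, 4) · λ_12+ρ ↦ (3, 0, 4, 6)

3 distinct reps among the 12 weights ⇒ 3 W_13-linkage classes:

[[1, 2, 6, 12], [3, 4, 7, 11], [5, 8, 9, 10]]


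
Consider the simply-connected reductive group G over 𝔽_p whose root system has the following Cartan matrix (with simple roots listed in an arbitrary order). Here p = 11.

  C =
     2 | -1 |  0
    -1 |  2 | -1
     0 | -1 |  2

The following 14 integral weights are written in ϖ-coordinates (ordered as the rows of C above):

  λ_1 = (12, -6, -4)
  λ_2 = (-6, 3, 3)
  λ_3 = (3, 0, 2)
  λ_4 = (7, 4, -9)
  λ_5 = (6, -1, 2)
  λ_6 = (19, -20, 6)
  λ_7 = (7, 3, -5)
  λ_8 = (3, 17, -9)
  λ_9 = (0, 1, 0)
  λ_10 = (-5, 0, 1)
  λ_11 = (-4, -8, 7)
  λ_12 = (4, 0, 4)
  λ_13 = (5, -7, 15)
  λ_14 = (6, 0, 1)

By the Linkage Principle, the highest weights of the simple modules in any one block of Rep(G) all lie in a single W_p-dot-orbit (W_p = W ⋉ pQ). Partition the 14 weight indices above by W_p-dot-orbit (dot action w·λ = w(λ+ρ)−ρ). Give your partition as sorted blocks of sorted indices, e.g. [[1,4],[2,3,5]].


Dynkin diagram of C (from the 4 off-diagonal −1 entries): A_3.

Alcove-folded reps (p=11, 14 weights, presented ϖ-order):

  λ_1 → (3, 3, 3);  λ_2 → (4, 1, 3);  λ_3 → (4, 1, 3);  λ_4 → (3, 3, 3);  λ_5 → (7, 0, 3);  λ_6 → (7, 1, 2);  λ_7 → (7, 0, 3);  λ_8 → (7, 0, 3);  λ_9 → (1, 2, 1);  λ_10 → (1, 2, 1);  λ_11 → (7, 1, 2);  λ_12 → (5, 1, 5);  λ_13 → (5, 1, 5);  λ_14 → (7, 1, 2)

Partition of {1..14} into 6 W_11-dot-orbits:

[[1, 4], [2, 3], [5, 7, 8], [6, 11, 14], [9, 10], [12, 13]]


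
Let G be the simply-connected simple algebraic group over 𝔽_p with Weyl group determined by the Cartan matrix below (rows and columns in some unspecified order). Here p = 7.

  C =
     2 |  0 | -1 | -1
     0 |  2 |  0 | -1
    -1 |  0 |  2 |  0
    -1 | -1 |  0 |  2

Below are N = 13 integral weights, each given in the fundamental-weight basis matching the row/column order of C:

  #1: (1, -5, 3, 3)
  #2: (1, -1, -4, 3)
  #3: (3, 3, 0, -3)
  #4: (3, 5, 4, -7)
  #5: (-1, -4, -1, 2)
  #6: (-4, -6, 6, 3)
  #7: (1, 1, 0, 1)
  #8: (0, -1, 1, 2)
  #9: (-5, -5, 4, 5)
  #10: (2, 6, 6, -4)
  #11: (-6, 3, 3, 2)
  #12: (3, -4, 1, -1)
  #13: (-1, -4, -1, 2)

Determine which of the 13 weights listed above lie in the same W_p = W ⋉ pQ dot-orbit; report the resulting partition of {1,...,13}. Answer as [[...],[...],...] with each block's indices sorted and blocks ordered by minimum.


C ↔ A_4 under row/col permutation; |W(A_4)| = 120.

Ā_7 reps of the 13 weights (A_4, coords as presented):

  λ_1+ρ ↦ (2, 1, 1, 0) · λ_2+ρ ↦ (1, 0, 2, 3) · λ_3+ρ ↦ (2, 2, 1, 2) · λ_4+ρ ↦ (2, 2, 1, 2) · λ_5+ρ ↦ (0, 3, 0, 0) · λ_6+ρ ↦ (1, 0, 2, 3) · λ_7+ρ ↦ (2, 2, 1, 2) · λ_8+ρ ↦ (1, 0, 2, 3) · λ_9+ρ ↦ (2, 2, 1, 2) · λ_10+ρ ↦ (0, 3, 0, 0) · λ_11+ρ ↦ (2, 2, 1, 2) · λ_12+ρ ↦ (1, 0, 2, 3) · λ_13+ρ ↦ (0, 3, 0, 0)

4 distinct reps among the 13 weights ⇒ 4 W_7-linkage classes:

[[1], [2, 6, 8, 12], [3, 4, 7, 9, 11], [5, 10, 13]]


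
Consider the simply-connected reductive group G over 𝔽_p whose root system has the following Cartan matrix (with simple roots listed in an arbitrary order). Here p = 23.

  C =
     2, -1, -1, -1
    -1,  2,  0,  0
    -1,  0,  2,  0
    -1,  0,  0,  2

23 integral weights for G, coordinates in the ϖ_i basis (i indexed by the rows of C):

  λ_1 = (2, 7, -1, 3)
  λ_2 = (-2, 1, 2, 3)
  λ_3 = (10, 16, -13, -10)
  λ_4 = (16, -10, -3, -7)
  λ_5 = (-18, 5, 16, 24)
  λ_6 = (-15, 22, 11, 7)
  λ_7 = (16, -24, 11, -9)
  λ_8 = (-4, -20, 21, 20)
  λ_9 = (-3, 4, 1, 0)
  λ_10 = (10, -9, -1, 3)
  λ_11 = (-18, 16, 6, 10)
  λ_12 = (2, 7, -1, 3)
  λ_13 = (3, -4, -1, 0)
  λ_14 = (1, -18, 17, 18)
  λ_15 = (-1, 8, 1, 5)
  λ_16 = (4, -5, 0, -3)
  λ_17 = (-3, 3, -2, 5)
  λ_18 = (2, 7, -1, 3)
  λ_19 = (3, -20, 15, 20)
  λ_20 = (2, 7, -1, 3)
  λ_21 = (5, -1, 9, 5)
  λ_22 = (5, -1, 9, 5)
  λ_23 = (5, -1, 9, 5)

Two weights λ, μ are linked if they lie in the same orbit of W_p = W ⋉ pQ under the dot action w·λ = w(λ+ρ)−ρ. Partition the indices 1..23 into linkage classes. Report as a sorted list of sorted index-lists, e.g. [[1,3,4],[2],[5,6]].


Type D_4, rank 4, |W|=192; reorder rows/cols to standard.

Folding the 23 weights λ_j+ρ into Ā_23 (reps in the given 4-coord order):

  [1] (3, 8, 0, 4);  [2] (1, 1, 2, 3);  [3] (4, 7, 2, 1);  [4] (0, 9, 2, 6);  [5] (0, 9, 2, 6);  [6] (0, 9, 2, 6);  [7] (0, 9, 2, 6);  [8] (1, 3, 0, 1);  [9] (1, 3, 0, 1);  [10] (3, 8, 0, 4);  [11] (1, 0, 10, 6);  [12] (3, 8, 0, 4);  [13] (1, 3, 0, 1);  [14] (1, 1, 2, 3);  [15] (0, 9, 2, 6);  [16] (1, 3, 0, 1);  [17] (1, 1, 2, 3);  [18] (3, 8, 0, 4);  [19] (1, 1, 2, 3);  [20] (3, 8, 0, 4);  [21] (1, 0, 10, 6);  [22] (1, 0, 10, 6);  [23] (1, 0, 10, 6)

Partition of {1..23} into 6 W_23-dot-orbits:

[[1, 10, 12, 18, 20], [2, 14, 17, 19], [3], [4, 5, 6, 7, 15], [8, 9, 13, 16], [11, 21, 22, 23]]


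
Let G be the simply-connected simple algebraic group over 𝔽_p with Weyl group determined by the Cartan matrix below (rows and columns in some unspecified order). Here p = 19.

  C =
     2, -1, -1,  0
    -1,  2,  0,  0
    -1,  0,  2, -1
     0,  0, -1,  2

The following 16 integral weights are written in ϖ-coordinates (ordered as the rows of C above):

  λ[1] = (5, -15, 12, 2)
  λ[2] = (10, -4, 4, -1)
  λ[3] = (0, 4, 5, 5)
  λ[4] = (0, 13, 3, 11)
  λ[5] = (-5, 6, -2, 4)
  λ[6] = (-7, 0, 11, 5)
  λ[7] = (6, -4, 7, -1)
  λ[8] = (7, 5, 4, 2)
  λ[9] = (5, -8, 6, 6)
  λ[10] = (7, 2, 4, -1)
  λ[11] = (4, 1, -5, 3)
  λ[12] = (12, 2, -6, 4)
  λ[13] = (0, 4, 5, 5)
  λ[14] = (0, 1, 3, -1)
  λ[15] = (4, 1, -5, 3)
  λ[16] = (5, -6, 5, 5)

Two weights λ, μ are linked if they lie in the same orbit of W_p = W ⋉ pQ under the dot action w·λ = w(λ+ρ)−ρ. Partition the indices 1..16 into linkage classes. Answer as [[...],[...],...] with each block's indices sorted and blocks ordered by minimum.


Root system A_4: the 4×4 matrix C matches after relabeling.

Folding the 16 weights λ_j+ρ into Ā_19 (reps in the given 4-coord order):

    λ_1 → (8, 3, 5, 0)
    λ_2 → (8, 3, 5, 0)
    λ_3 → (1, 5, 6, 6)
    λ_4 → (1, 2, 4, 0)
    λ_5 → (1, 2, 4, 0)
    λ_6 → (1, 5, 6, 6)
    λ_7 → (4, 3, 8, 0)
    λ_8 → (8, 3, 5, 0)
    λ_9 → (1, 5, 6, 6)
    λ_10 → (8, 3, 5, 0)
    λ_11 → (1, 2, 4, 0)
    λ_12 → (8, 3, 5, 0)
    λ_13 → (1, 5, 6, 6)
    λ_14 → (1, 2, 4, 0)
    λ_15 → (1, 2, 4, 0)
    λ_16 → (1, 5, 6, 6)

Linkage partition of the 16 weights (4 classes, p=19):

[[1, 2, 8, 10, 12], [3, 6, 9, 13, 16], [4, 5, 11, 14, 15], [7]]


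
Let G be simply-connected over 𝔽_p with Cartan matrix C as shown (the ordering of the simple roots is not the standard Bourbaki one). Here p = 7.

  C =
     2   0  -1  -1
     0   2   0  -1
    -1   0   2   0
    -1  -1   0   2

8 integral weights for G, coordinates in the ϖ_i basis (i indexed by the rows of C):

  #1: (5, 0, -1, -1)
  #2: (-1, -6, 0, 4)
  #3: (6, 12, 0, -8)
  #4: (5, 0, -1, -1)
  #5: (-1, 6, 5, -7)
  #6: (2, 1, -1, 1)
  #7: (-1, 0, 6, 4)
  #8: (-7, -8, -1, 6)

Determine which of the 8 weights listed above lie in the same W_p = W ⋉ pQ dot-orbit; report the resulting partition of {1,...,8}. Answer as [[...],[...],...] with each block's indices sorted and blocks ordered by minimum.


C ↔ A_4 under row/col permutation; |W(A_4)| = 120.

Each λ_j+ρ reduced to Ā_7; 4-tuples below use C's row order:

  1: (6, 1, 0, 0) · 2: (0, 5, 1, 0) · 3: (6, 1, 0, 0) · 4: (6, 1, 0, 0) · 5: (6, 1, 0, 0) · 6: (3, 2, 0, 2) · 7: (0, 5, 1, 0) · 8: (6, 1, 0, 0)

Partition of {1..8} into 3 W_7-dot-orbits:

[[1, 3, 4, 5, 8], [2, 7], [6]]


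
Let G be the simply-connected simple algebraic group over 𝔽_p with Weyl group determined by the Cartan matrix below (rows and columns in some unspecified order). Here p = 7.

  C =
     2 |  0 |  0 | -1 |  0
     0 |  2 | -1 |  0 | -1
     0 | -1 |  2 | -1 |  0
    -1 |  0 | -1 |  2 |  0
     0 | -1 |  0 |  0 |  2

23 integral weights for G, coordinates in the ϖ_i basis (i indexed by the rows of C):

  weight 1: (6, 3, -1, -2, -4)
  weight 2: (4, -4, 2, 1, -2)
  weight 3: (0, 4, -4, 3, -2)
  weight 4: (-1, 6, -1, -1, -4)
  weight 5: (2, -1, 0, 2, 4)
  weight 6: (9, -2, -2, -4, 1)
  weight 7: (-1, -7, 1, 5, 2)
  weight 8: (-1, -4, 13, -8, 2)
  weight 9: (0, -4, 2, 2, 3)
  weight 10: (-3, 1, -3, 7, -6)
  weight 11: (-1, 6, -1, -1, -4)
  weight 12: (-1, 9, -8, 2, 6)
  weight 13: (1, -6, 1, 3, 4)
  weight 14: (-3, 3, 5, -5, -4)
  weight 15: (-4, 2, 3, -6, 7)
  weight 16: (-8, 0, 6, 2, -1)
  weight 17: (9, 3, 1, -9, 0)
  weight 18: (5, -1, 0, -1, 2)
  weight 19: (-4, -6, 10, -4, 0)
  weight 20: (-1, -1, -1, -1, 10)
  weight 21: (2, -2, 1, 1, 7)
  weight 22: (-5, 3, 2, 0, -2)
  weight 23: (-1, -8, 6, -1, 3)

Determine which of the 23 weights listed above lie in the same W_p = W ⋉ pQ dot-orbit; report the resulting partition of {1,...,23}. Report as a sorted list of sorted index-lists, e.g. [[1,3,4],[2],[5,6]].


C ↔ A_5 under row/col permutation; |W(A_5)| = 720.

λ_j+ρ reflected into Ā_7 (⟨·,θ^∨⟩≤7); 5-tuples as given:

  λ_1+ρ ↦ (3, 0, 1, 0, 0)
  λ_2+ρ ↦ (2, 0, 1, 1, 0)
  λ_3+ρ ↦ (1, 1, 3, 1, 1)
  λ_4+ρ ↦ (0, 4, 0, 0, 3)
  λ_5+ρ ↦ (2, 0, 1, 1, 0)
  λ_6+ρ ↦ (2, 0, 1, 1, 0)
  λ_7+ρ ↦ (1, 1, 3, 1, 1)
  λ_8+ρ ↦ (0, 4, 0, 0, 3)
  λ_9+ρ ↦ (0, 3, 0, 3, 0)
  λ_10+ρ ↦ (1, 1, 3, 1, 1)
  λ_11+ρ ↦ (0, 4, 0, 0, 3)
  λ_12+ρ ↦ (0, 3, 0, 3, 0)
  λ_13+ρ ↦ (1, 1, 3, 1, 1)
  λ_14+ρ ↦ (1, 1, 0, 2, 0)
  λ_15+ρ ↦ (1, 1, 0, 2, 0)
  λ_16+ρ ↦ (0, 3, 0, 3, 0)
  λ_17+ρ ↦ (1, 1, 3, 1, 1)
  λ_18+ρ ↦ (3, 0, 1, 0, 0)
  λ_19+ρ ↦ (1, 1, 0, 2, 0)
  λ_20+ρ ↦ (0, 4, 0, 0, 3)
  λ_21+ρ ↦ (2, 0, 1, 1, 0)
  λ_22+ρ ↦ (0, 3, 0, 3, 0)
  λ_23+ρ ↦ (0, 4, 0, 0, 3)

Linkage partition of the 23 weights (6 classes, p=7):

[[1, 18], [2, 5, 6, 21], [3, 7, 10, 13, 17], [4, 8, 11, 20, 23], [9, 12, 16, 22], [14, 15, 19]]


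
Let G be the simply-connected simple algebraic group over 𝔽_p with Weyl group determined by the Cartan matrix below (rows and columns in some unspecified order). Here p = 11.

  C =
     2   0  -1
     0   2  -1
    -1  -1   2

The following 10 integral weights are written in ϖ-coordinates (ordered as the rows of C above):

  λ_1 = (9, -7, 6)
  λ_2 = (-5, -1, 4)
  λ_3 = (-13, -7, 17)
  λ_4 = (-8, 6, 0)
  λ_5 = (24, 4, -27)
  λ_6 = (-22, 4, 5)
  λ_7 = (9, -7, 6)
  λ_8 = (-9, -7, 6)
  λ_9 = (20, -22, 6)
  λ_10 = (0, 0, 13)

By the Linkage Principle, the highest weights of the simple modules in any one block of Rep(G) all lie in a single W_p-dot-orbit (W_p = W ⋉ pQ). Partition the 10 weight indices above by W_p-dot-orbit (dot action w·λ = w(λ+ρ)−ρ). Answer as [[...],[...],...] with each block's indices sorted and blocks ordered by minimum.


Cartan matrix: type A_3 (|W|=24); un-permuting the 3 rows.

λ_j+ρ reflected into Ā_11 (⟨·,θ^∨⟩≤11); 3-tuples as given:

  [1] (4, 0, 1)
  [2] (4, 0, 1)
  [3] (4, 0, 1)
  [4] (1, 1, 6)
  [5] (1, 1, 6)
  [6] (4, 0, 1)
  [7] (4, 0, 1)
  [8] (1, 1, 6)
  [9] (1, 1, 6)
  [10] (1, 1, 6)

2 distinct reps among the 10 weights ⇒ 2 W_11-linkage classes:

[[1, 2, 3, 6, 7], [4, 5, 8, 9, 10]]


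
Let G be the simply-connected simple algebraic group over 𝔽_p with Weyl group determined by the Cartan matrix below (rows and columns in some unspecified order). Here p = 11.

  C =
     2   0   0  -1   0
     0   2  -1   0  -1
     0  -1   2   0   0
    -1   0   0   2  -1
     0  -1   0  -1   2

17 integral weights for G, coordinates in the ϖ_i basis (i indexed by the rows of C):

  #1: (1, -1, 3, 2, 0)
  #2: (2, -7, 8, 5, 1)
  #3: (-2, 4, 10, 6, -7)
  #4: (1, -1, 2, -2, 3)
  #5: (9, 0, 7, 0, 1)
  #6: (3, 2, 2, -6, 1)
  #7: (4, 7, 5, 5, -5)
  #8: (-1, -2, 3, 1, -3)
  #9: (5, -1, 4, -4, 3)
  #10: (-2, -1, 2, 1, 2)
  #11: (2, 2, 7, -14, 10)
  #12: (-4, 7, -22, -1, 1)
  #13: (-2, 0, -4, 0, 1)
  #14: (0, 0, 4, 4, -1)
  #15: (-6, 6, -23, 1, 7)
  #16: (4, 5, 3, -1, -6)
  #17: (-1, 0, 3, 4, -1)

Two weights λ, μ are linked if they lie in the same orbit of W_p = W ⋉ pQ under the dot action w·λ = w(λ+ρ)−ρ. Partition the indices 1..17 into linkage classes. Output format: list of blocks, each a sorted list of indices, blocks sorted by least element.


A_5 Cartan matrix, 5 simple roots permuted; ρ=(1,1,1,1,1).

Alcove-folded reps (p=11, 17 weights, presented ϖ-order):

    λ_1+ρ ↦ (2, 0, 4, 3, 1)
    λ_2+ρ ↦ (0, 2, 0, 2, 4)
    λ_3+ρ ↦ (0, 1, 4, 5, 0)
    λ_4+ρ ↦ (1, 0, 3, 1, 3)
    λ_5+ρ ↦ (1, 2, 1, 0, 0)
    λ_6+ρ ↦ (1, 0, 3, 1, 3)
    λ_7+ρ ↦ (2, 0, 4, 3, 1)
    λ_8+ρ ↦ (1, 2, 1, 0, 0)
    λ_9+ρ ↦ (2, 0, 4, 3, 1)
    λ_10+ρ ↦ (1, 0, 3, 1, 3)
    λ_11+ρ ↦ (1, 2, 1, 0, 0)
    λ_12+ρ ↦ (1, 2, 1, 0, 0)
    λ_13+ρ ↦ (1, 2, 1, 0, 0)
    λ_14+ρ ↦ (0, 1, 4, 5, 0)
    λ_15+ρ ↦ (2, 0, 4, 3, 1)
    λ_16+ρ ↦ (0, 1, 4, 5, 0)
    λ_17+ρ ↦ (0, 1, 4, 5, 0)

5 distinct reps among the 17 weights ⇒ 5 W_11-linkage classes:

[[1, 7, 9, 15], [2], [3, 14, 16, 17], [4, 6, 10], [5, 8, 11, 12, 13]]


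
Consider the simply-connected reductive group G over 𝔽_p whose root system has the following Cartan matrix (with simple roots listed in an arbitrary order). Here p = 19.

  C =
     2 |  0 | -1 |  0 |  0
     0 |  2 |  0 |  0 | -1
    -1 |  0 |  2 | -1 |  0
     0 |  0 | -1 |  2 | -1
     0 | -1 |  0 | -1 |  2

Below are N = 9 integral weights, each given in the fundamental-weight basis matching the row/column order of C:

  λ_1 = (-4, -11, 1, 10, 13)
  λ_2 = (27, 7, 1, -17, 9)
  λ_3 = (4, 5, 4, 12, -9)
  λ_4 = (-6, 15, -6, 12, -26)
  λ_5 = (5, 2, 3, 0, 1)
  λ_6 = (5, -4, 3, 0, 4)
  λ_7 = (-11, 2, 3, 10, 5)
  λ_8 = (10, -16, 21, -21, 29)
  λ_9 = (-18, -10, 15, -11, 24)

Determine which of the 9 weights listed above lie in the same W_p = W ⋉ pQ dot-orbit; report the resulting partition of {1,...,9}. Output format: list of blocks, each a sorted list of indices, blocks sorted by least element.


Root system A_5: the 5×5 matrix C matches after relabeling.

Ā_19 reps of the 9 weights (A_5, coords as presented):

  λ_1 → (1, 2, 5, 5, 4);  λ_2 → (1, 2, 5, 5, 4);  λ_3 → (1, 2, 5, 5, 4);  λ_4 → (6, 3, 4, 1, 2);  λ_5 → (6, 3, 4, 1, 2);  λ_6 → (6, 3, 4, 1, 2);  λ_7 → (1, 2, 5, 5, 4);  λ_8 → (1, 2, 5, 5, 4);  λ_9 → (6, 3, 4, 1, 2)

Partition of {1..9} into 2 W_19-dot-orbits:

[[1, 2, 3, 7, 8], [4, 5, 6, 9]]


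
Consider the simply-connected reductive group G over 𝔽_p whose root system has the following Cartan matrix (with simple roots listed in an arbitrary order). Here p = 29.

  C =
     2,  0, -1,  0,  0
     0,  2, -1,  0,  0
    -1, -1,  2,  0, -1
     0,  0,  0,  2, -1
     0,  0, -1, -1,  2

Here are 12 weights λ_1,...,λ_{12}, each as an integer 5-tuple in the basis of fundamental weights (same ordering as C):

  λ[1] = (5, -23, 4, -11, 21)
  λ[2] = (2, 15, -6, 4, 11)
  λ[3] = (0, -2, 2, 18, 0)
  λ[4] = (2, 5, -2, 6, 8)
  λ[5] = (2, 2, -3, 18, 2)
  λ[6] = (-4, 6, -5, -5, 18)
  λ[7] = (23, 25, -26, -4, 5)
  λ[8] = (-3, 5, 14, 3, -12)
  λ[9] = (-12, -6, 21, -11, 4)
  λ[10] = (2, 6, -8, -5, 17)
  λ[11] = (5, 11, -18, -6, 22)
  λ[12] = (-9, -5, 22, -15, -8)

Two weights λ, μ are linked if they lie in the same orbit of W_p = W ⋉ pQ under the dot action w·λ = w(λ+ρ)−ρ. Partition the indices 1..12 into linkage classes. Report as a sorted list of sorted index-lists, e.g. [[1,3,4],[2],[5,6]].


Cartan matrix: type D_5 (|W|=1920); un-permuting the 5 rows.

Each λ_j+ρ reduced to Ā_29; 5-tuples below use C's row order:

    [1] (11, 5, 1, 5, 1)
    [2] (2, 11, 1, 3, 2)
    [3] (1, 1, 2, 19, 1)
    [4] (2, 5, 1, 7, 5)
    [5] (1, 1, 2, 19, 1)
    [6] (4, 0, 3, 4, 7)
    [7] (1, 1, 2, 19, 1)
    [8] (2, 6, 2, 7, 4)
    [9] (11, 5, 1, 5, 1)
    [10] (4, 0, 3, 4, 7)
    [11] (11, 5, 1, 5, 1)
    [12] (2, 6, 2, 7, 4)

These 12 weights hit 6 W_29-dot-orbits; sizes (3, 1, 3, 1, 2, 2):

[[1, 9, 11], [2], [3, 5, 7], [4], [6, 10], [8, 12]]


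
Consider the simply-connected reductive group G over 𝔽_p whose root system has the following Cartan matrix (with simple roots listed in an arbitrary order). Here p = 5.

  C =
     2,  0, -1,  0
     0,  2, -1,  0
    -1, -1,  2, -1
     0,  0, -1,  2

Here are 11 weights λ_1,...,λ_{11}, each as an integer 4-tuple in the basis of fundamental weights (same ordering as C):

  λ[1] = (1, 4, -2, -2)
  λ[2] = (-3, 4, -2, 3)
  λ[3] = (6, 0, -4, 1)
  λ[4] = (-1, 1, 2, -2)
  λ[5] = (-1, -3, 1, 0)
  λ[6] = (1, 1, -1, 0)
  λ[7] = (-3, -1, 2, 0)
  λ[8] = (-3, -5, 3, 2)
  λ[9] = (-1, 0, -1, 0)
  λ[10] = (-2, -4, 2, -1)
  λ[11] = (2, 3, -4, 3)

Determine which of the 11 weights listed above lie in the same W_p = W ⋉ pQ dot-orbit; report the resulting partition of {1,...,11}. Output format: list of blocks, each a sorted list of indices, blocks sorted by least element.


Type D_4, rank 4, |W|=192; reorder rows/cols to standard.

Folding the 11 weights λ_j+ρ into Ā_5 (reps in the given 4-coord order):

  1: (0, 3, 0, 1)
  2: (0, 1, 1, 0)
  3: (2, 0, 1, 1)
  4: (0, 2, 0, 1)
  5: (0, 2, 0, 1)
  6: (2, 2, 0, 1)
  7: (2, 0, 1, 1)
  8: (0, 2, 0, 1)
  9: (0, 1, 0, 1)
  10: (0, 2, 0, 1)
  11: (0, 1, 0, 1)

6 distinct reps among the 11 weights ⇒ 6 W_5-linkage classes:

[[1], [2], [3, 7], [4, 5, 8, 10], [6], [9, 11]]


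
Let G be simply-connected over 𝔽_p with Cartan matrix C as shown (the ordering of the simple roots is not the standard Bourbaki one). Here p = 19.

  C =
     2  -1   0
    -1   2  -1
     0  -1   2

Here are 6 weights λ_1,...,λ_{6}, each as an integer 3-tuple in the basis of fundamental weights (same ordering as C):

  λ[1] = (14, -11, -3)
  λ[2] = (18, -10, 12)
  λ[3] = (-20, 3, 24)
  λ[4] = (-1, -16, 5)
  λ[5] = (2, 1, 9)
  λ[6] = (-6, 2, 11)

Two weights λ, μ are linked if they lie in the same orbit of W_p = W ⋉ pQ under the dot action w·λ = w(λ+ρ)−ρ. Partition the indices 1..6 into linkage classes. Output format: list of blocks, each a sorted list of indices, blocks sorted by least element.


Dynkin diagram of C (from the 4 off-diagonal −1 entries): A_3.

W_19-reps of the 6 weights in Ā_19 (same 3-coord order as C):

  [1] (3, 2, 10);  [2] (6, 9, 0);  [3] (6, 9, 0);  [4] (6, 9, 0);  [5] (3, 2, 10);  [6] (3, 2, 10)

These 6 weights hit 2 W_19-dot-orbits; sizes (3, 3):

[[1, 5, 6], [2, 3, 4]]


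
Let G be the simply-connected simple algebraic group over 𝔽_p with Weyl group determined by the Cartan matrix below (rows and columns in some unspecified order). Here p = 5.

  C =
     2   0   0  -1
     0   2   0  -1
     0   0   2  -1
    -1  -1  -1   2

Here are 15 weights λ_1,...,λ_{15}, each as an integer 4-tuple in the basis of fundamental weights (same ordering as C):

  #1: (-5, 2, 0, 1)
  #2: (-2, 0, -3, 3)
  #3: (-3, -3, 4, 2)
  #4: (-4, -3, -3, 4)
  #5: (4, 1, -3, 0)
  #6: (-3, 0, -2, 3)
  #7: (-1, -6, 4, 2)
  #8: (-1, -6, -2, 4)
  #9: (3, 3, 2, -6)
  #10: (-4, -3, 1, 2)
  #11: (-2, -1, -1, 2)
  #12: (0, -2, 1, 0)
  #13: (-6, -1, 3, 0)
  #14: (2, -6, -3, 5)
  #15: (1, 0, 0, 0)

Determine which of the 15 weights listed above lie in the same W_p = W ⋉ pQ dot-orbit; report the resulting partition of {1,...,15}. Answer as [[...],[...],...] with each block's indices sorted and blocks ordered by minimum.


Type D_4, rank 4, |W|=192; reorder rows/cols to standard.

Ā_5 reps of the 15 weights (D_4, coords as presented):

  λ_1+ρ ↦ (2, 1, 1, 0)
  λ_2+ρ ↦ (1, 1, 2, 0)
  λ_3+ρ ↦ (1, 1, 2, 0)
  λ_4+ρ ↦ (1, 0, 0, 2)
  λ_5+ρ ↦ (2, 1, 1, 0)
  λ_6+ρ ↦ (2, 1, 1, 0)
  λ_7+ρ ↦ (1, 0, 0, 2)
  λ_8+ρ ↦ (1, 4, 0, 0)
  λ_9+ρ ↦ (1, 1, 2, 0)
  λ_10+ρ ↦ (1, 0, 0, 2)
  λ_11+ρ ↦ (1, 0, 0, 2)
  λ_12+ρ ↦ (1, 1, 2, 0)
  λ_13+ρ ↦ (1, 4, 0, 0)
  λ_14+ρ ↦ (1, 1, 2, 0)
  λ_15+ρ ↦ (2, 1, 1, 0)

These 15 weights hit 4 W_5-dot-orbits; sizes (4, 5, 4, 2):

[[1, 5, 6, 15], [2, 3, 9, 12, 14], [4, 7, 10, 11], [8, 13]]


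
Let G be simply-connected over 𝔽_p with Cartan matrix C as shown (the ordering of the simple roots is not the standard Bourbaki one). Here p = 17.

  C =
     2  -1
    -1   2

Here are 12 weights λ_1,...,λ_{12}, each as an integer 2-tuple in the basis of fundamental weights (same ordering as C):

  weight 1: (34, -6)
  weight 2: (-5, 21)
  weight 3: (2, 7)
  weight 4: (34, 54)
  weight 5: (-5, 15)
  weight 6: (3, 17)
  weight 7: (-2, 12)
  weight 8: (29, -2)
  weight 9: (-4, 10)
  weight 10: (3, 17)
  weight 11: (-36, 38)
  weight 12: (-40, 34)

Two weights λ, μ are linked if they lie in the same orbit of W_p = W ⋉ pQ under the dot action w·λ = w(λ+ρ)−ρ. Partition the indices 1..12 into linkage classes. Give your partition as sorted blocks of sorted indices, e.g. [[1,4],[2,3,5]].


Type A_2, rank 2, |W|=6; reorder rows/cols to standard.

Folding the 12 weights λ_j+ρ into Ā_17 (reps in the given 2-coord order):

    [1] (1, 12)
    [2] (1, 12)
    [3] (3, 8)
    [4] (4, 12)
    [5] (4, 12)
    [6] (1, 12)
    [7] (1, 12)
    [8] (4, 12)
    [9] (3, 8)
    [10] (1, 12)
    [11] (4, 12)
    [12] (4, 12)

Partition of {1..12} into 3 W_17-dot-orbits:

[[1, 2, 6, 7, 10], [3, 9], [4, 5, 8, 11, 12]]


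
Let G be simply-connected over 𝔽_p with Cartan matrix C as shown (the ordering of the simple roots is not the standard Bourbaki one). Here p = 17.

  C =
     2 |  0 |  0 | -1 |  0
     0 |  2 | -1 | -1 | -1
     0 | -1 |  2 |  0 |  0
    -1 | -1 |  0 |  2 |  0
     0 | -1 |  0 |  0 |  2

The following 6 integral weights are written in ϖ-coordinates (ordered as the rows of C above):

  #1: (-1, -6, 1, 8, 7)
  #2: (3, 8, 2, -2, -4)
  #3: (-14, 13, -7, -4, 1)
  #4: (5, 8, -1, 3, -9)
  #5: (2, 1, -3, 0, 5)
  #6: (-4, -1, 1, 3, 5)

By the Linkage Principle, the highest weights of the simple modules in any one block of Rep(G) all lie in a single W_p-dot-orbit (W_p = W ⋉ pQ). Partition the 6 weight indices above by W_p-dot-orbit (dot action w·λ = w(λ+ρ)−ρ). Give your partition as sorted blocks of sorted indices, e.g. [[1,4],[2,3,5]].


Dynkin diagram of C (from the 8 off-diagonal −1 entries): D_5.

Each λ_j+ρ reduced to Ā_17; 5-tuples below use C's row order:

  1: (0, 2, 3, 3, 3)
  2: (0, 2, 3, 3, 3)
  3: (3, 0, 2, 1, 6)
  4: (3, 0, 2, 1, 6)
  5: (3, 0, 2, 1, 6)
  6: (3, 0, 2, 1, 6)

The 6 indices split into 2 linkage classes (same alcove rep ⇔ same W_17-dot-orbit):

[[1, 2], [3, 4, 5, 6]]
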